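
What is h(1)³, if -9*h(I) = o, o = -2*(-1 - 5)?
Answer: -64/27 ≈ -2.3704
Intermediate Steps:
o = 12 (o = -2*(-6) = 12)
h(I) = -4/3 (h(I) = -⅑*12 = -4/3)
h(1)³ = (-4/3)³ = -64/27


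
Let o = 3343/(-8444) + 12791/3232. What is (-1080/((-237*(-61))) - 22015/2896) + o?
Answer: -24487821269567/5951070381728 ≈ -4.1149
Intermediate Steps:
o = 24300657/6822752 (o = 3343*(-1/8444) + 12791*(1/3232) = -3343/8444 + 12791/3232 = 24300657/6822752 ≈ 3.5617)
(-1080/((-237*(-61))) - 22015/2896) + o = (-1080/((-237*(-61))) - 22015/2896) + 24300657/6822752 = (-1080/14457 - 22015*1/2896) + 24300657/6822752 = (-1080*1/14457 - 22015/2896) + 24300657/6822752 = (-360/4819 - 22015/2896) + 24300657/6822752 = -107132845/13955824 + 24300657/6822752 = -24487821269567/5951070381728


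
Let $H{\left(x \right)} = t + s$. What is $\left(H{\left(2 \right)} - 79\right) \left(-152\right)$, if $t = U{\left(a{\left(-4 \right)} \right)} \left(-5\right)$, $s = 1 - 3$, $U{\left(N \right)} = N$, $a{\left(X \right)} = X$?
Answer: $9272$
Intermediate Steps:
$s = -2$
$t = 20$ ($t = \left(-4\right) \left(-5\right) = 20$)
$H{\left(x \right)} = 18$ ($H{\left(x \right)} = 20 - 2 = 18$)
$\left(H{\left(2 \right)} - 79\right) \left(-152\right) = \left(18 - 79\right) \left(-152\right) = \left(-61\right) \left(-152\right) = 9272$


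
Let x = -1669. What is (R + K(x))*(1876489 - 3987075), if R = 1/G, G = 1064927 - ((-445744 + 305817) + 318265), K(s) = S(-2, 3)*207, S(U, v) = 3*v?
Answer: -3486087205050488/886589 ≈ -3.9320e+9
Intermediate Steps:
K(s) = 1863 (K(s) = (3*3)*207 = 9*207 = 1863)
G = 886589 (G = 1064927 - (-139927 + 318265) = 1064927 - 1*178338 = 1064927 - 178338 = 886589)
R = 1/886589 ≈ 1.1279e-6
(R + K(x))*(1876489 - 3987075) = (1/886589 + 1863)*(1876489 - 3987075) = (1651715308/886589)*(-2110586) = -3486087205050488/886589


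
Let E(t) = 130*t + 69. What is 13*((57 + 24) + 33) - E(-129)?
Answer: 18183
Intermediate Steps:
E(t) = 69 + 130*t
13*((57 + 24) + 33) - E(-129) = 13*((57 + 24) + 33) - (69 + 130*(-129)) = 13*(81 + 33) - (69 - 16770) = 13*114 - 1*(-16701) = 1482 + 16701 = 18183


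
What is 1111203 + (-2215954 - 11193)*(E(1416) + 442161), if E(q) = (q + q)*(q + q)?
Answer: -18846974254392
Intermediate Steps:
E(q) = 4*q² (E(q) = (2*q)*(2*q) = 4*q²)
1111203 + (-2215954 - 11193)*(E(1416) + 442161) = 1111203 + (-2215954 - 11193)*(4*1416² + 442161) = 1111203 - 2227147*(4*2005056 + 442161) = 1111203 - 2227147*(8020224 + 442161) = 1111203 - 2227147*8462385 = 1111203 - 18846975365595 = -18846974254392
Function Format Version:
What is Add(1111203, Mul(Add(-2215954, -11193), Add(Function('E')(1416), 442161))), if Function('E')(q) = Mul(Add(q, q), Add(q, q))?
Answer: -18846974254392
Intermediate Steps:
Function('E')(q) = Mul(4, Pow(q, 2)) (Function('E')(q) = Mul(Mul(2, q), Mul(2, q)) = Mul(4, Pow(q, 2)))
Add(1111203, Mul(Add(-2215954, -11193), Add(Function('E')(1416), 442161))) = Add(1111203, Mul(Add(-2215954, -11193), Add(Mul(4, Pow(1416, 2)), 442161))) = Add(1111203, Mul(-2227147, Add(Mul(4, 2005056), 442161))) = Add(1111203, Mul(-2227147, Add(8020224, 442161))) = Add(1111203, Mul(-2227147, 8462385)) = Add(1111203, -18846975365595) = -18846974254392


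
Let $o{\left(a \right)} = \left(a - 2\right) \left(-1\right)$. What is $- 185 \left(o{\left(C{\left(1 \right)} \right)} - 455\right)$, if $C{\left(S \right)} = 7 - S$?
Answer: $84915$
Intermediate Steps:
$o{\left(a \right)} = 2 - a$ ($o{\left(a \right)} = \left(-2 + a\right) \left(-1\right) = 2 - a$)
$- 185 \left(o{\left(C{\left(1 \right)} \right)} - 455\right) = - 185 \left(\left(2 - \left(7 - 1\right)\right) - 455\right) = - 185 \left(\left(2 - 6\right) - 455\right) = - 185 \left(-4 - 455\right) = \left(-185\right) \left(-459\right) = 84915$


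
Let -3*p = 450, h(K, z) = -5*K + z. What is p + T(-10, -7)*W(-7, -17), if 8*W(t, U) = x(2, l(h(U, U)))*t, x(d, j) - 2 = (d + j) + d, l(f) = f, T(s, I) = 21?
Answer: -6039/4 ≈ -1509.8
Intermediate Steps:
h(K, z) = z - 5*K
p = -150 (p = -⅓*450 = -150)
x(d, j) = 2 + j + 2*d (x(d, j) = 2 + ((d + j) + d) = 2 + (j + 2*d) = 2 + j + 2*d)
W(t, U) = t*(6 - 4*U)/8 (W(t, U) = ((2 + (U - 5*U) + 2*2)*t)/8 = ((2 - 4*U + 4)*t)/8 = ((6 - 4*U)*t)/8 = (t*(6 - 4*U))/8 = t*(6 - 4*U)/8)
p + T(-10, -7)*W(-7, -17) = -150 + 21*((¼)*(-7)*(3 - 2*(-17))) = -150 + 21*((¼)*(-7)*(3 + 34)) = -150 + 21*((¼)*(-7)*37) = -150 + 21*(-259/4) = -150 - 5439/4 = -6039/4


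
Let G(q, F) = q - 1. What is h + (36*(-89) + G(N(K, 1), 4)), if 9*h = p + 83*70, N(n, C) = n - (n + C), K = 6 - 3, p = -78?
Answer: -23122/9 ≈ -2569.1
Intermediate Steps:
K = 3
N(n, C) = -C (N(n, C) = n - (C + n) = n + (-C - n) = -C)
G(q, F) = -1 + q
h = 5732/9 (h = (-78 + 83*70)/9 = (-78 + 5810)/9 = (1/9)*5732 = 5732/9 ≈ 636.89)
h + (36*(-89) + G(N(K, 1), 4)) = 5732/9 + (36*(-89) + (-1 - 1*1)) = 5732/9 + (-3204 + (-1 - 1)) = 5732/9 + (-3204 - 2) = 5732/9 - 3206 = -23122/9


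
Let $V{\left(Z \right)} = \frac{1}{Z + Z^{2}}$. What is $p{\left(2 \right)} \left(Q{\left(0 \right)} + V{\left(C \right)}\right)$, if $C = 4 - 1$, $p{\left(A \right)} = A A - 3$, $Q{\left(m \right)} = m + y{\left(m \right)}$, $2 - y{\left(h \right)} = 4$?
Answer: $- \frac{23}{12} \approx -1.9167$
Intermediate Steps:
$y{\left(h \right)} = -2$ ($y{\left(h \right)} = 2 - 4 = -2$)
$Q{\left(m \right)} = -2 + m$ ($Q{\left(m \right)} = m - 2 = -2 + m$)
$p{\left(A \right)} = -3 + A^{2}$ ($p{\left(A \right)} = A^{2} - 3 = -3 + A^{2}$)
$C = 3$ ($C = 4 - 1 = 3$)
$p{\left(2 \right)} \left(Q{\left(0 \right)} + V{\left(C \right)}\right) = \left(-3 + 2^{2}\right) \left(\left(-2 + 0\right) + \frac{1}{3 \left(1 + 3\right)}\right) = \left(-3 + 4\right) \left(-2 + \frac{1}{3 \cdot 4}\right) = 1 \left(-2 + \frac{1}{3} \cdot \frac{1}{4}\right) = 1 \left(-2 + \frac{1}{12}\right) = 1 \left(- \frac{23}{12}\right) = - \frac{23}{12}$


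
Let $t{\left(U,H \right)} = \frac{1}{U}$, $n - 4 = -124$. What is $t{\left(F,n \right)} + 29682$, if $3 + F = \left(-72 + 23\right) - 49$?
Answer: $\frac{2997881}{101} \approx 29682.0$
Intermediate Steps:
$n = -120$ ($n = 4 - 124 = -120$)
$F = -101$ ($F = -3 + \left(\left(-72 + 23\right) - 49\right) = -3 - 98 = -101$)
$t{\left(F,n \right)} + 29682 = \frac{1}{-101} + 29682 = - \frac{1}{101} + 29682 = \frac{2997881}{101}$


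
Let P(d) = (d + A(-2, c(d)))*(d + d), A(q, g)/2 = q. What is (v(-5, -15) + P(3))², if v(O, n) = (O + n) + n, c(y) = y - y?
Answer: 1681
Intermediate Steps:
c(y) = 0
A(q, g) = 2*q
P(d) = 2*d*(-4 + d) (P(d) = (d + 2*(-2))*(d + d) = (d - 4)*(2*d) = (-4 + d)*(2*d) = 2*d*(-4 + d))
v(O, n) = O + 2*n
(v(-5, -15) + P(3))² = ((-5 + 2*(-15)) + 2*3*(-4 + 3))² = ((-5 - 30) + 2*3*(-1))² = (-35 - 6)² = (-41)² = 1681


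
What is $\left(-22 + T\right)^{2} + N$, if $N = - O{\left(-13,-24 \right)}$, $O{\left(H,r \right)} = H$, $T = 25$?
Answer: $22$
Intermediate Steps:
$N = 13$ ($N = \left(-1\right) \left(-13\right) = 13$)
$\left(-22 + T\right)^{2} + N = \left(-22 + 25\right)^{2} + 13 = 3^{2} + 13 = 9 + 13 = 22$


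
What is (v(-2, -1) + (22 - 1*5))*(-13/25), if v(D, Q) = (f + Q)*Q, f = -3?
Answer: -273/25 ≈ -10.920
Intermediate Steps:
v(D, Q) = Q*(-3 + Q) (v(D, Q) = (-3 + Q)*Q = Q*(-3 + Q))
(v(-2, -1) + (22 - 1*5))*(-13/25) = (-(-3 - 1) + (22 - 1*5))*(-13/25) = (-1*(-4) + (22 - 5))*(-13*1/25) = (4 + 17)*(-13/25) = 21*(-13/25) = -273/25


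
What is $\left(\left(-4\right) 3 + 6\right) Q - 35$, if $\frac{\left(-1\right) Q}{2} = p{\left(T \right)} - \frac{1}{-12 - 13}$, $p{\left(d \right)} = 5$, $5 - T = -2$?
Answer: $\frac{637}{25} \approx 25.48$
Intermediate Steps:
$T = 7$ ($T = 5 - -2 = 5 + 2 = 7$)
$Q = - \frac{252}{25}$ ($Q = - 2 \left(5 - \frac{1}{-12 - 13}\right) = - 2 \left(5 - \frac{1}{-25}\right) = - 2 \left(5 - - \frac{1}{25}\right) = - 2 \left(5 + \frac{1}{25}\right) = \left(-2\right) \frac{126}{25} = - \frac{252}{25} \approx -10.08$)
$\left(\left(-4\right) 3 + 6\right) Q - 35 = \left(\left(-4\right) 3 + 6\right) \left(- \frac{252}{25}\right) - 35 = \left(-12 + 6\right) \left(- \frac{252}{25}\right) - 35 = \left(-6\right) \left(- \frac{252}{25}\right) - 35 = \frac{1512}{25} - 35 = \frac{637}{25}$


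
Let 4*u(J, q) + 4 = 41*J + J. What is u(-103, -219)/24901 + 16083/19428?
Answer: 126483991/161258876 ≈ 0.78435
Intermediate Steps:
u(J, q) = -1 + 21*J/2 (u(J, q) = -1 + (41*J + J)/4 = -1 + (42*J)/4 = -1 + 21*J/2)
u(-103, -219)/24901 + 16083/19428 = (-1 + (21/2)*(-103))/24901 + 16083/19428 = (-1 - 2163/2)*(1/24901) + 16083*(1/19428) = -2165/2*1/24901 + 5361/6476 = -2165/49802 + 5361/6476 = 126483991/161258876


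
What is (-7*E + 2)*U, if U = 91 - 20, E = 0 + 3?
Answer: -1349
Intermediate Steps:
E = 3
U = 71
(-7*E + 2)*U = (-7*3 + 2)*71 = (-21 + 2)*71 = -19*71 = -1349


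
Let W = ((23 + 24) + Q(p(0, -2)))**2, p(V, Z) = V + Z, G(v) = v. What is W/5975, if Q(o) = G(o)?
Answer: 81/239 ≈ 0.33891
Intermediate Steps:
Q(o) = o
W = 2025 (W = ((23 + 24) + (0 - 2))**2 = (47 - 2)**2 = 45**2 = 2025)
W/5975 = 2025/5975 = 2025*(1/5975) = 81/239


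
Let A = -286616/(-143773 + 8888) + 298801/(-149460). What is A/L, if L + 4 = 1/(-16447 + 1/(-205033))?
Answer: -1612190129698234/51308558813366037 ≈ -0.031421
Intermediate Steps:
A = 1912343/15215028 (A = -286616/(-134885) + 298801*(-1/149460) = -286616*(-1/134885) - 298801/149460 = 286616/134885 - 298801/149460 = 1912343/15215028 ≈ 0.12569)
L = -13488916041/3372177752 (L = -4 + 1/(-16447 + 1/(-205033)) = -4 + 1/(-16447 - 1/205033) = -4 + 1/(-3372177752/205033) = -4 - 205033/3372177752 = -13488916041/3372177752 ≈ -4.0001)
A/L = 1912343/(15215028*(-13488916041/3372177752)) = (1912343/15215028)*(-3372177752/13488916041) = -1612190129698234/51308558813366037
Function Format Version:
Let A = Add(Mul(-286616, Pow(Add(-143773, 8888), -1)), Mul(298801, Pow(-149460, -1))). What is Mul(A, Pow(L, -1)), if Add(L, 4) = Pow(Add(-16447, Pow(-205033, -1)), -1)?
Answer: Rational(-1612190129698234, 51308558813366037) ≈ -0.031421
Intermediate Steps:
A = Rational(1912343, 15215028) (A = Add(Mul(-286616, Pow(-134885, -1)), Mul(298801, Rational(-1, 149460))) = Add(Mul(-286616, Rational(-1, 134885)), Rational(-298801, 149460)) = Add(Rational(286616, 134885), Rational(-298801, 149460)) = Rational(1912343, 15215028) ≈ 0.12569)
L = Rational(-13488916041, 3372177752) (L = Add(-4, Pow(Add(-16447, Pow(-205033, -1)), -1)) = Add(-4, Pow(Add(-16447, Rational(-1, 205033)), -1)) = Add(-4, Pow(Rational(-3372177752, 205033), -1)) = Add(-4, Rational(-205033, 3372177752)) = Rational(-13488916041, 3372177752) ≈ -4.0001)
Mul(A, Pow(L, -1)) = Mul(Rational(1912343, 15215028), Pow(Rational(-13488916041, 3372177752), -1)) = Mul(Rational(1912343, 15215028), Rational(-3372177752, 13488916041)) = Rational(-1612190129698234, 51308558813366037)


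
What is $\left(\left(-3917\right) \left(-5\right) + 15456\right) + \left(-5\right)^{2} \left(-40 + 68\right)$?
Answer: $35741$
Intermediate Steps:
$\left(\left(-3917\right) \left(-5\right) + 15456\right) + \left(-5\right)^{2} \left(-40 + 68\right) = \left(19585 + 15456\right) + 25 \cdot 28 = 35041 + 700 = 35741$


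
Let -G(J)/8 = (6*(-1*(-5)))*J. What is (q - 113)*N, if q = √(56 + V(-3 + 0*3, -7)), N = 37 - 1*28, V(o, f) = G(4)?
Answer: -1017 + 18*I*√226 ≈ -1017.0 + 270.6*I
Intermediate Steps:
G(J) = -240*J (G(J) = -8*6*(-1*(-5))*J = -8*6*5*J = -240*J)
V(o, f) = -960 (V(o, f) = -240*4 = -960)
N = 9 (N = 37 - 28 = 9)
q = 2*I*√226 (q = √(56 - 960) = √(-904) = 2*I*√226 ≈ 30.067*I)
(q - 113)*N = (2*I*√226 - 113)*9 = (-113 + 2*I*√226)*9 = -1017 + 18*I*√226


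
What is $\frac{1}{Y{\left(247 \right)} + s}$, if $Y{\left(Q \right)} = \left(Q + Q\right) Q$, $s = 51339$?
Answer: $\frac{1}{173357} \approx 5.7684 \cdot 10^{-6}$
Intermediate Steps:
$Y{\left(Q \right)} = 2 Q^{2}$ ($Y{\left(Q \right)} = 2 Q Q = 2 Q^{2}$)
$\frac{1}{Y{\left(247 \right)} + s} = \frac{1}{2 \cdot 247^{2} + 51339} = \frac{1}{2 \cdot 61009 + 51339} = \frac{1}{122018 + 51339} = \frac{1}{173357}$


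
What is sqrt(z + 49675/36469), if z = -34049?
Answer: I*sqrt(45282948486514)/36469 ≈ 184.52*I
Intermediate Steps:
sqrt(z + 49675/36469) = sqrt(-34049 + 49675/36469) = sqrt(-1241683306/36469) = I*sqrt(45282948486514)/36469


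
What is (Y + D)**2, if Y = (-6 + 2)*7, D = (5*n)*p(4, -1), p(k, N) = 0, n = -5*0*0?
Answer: 784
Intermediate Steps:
n = 0 (n = 0*0 = 0)
D = 0 (D = (5*0)*0 = 0*0 = 0)
Y = -28 (Y = -4*7 = -28)
(Y + D)**2 = (-28 + 0)**2 = (-28)**2 = 784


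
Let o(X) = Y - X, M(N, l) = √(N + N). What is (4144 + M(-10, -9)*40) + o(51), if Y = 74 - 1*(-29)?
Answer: 4196 + 80*I*√5 ≈ 4196.0 + 178.89*I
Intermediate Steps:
Y = 103 (Y = 74 + 29 = 103)
M(N, l) = √2*√N (M(N, l) = √(2*N) = √2*√N)
o(X) = 103 - X
(4144 + M(-10, -9)*40) + o(51) = (4144 + (√2*√(-10))*40) + (103 - 1*51) = (4144 + (√2*(I*√10))*40) + (103 - 51) = (4144 + (2*I*√5)*40) + 52 = (4144 + 80*I*√5) + 52 = 4196 + 80*I*√5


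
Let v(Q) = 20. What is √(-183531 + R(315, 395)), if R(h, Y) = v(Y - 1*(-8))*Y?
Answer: I*√175631 ≈ 419.08*I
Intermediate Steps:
R(h, Y) = 20*Y
√(-183531 + R(315, 395)) = √(-183531 + 20*395) = √(-183531 + 7900) = √(-175631) = I*√175631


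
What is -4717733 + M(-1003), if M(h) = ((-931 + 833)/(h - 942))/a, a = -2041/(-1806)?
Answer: -18728196811097/3969745 ≈ -4.7177e+6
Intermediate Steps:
a = 2041/1806 (a = -2041*(-1/1806) = 2041/1806 ≈ 1.1301)
M(h) = -176988/(2041*(-942 + h)) (M(h) = ((-931 + 833)/(h - 942))/(2041/1806) = -98/(-942 + h)*(1806/2041) = -176988/(2041*(-942 + h)))
-4717733 + M(-1003) = -4717733 - 176988/(-1922622 + 2041*(-1003)) = -4717733 - 176988/(-1922622 - 2047123) = -4717733 - 176988/(-3969745) = -4717733 - 176988*(-1/3969745) = -4717733 + 176988/3969745 = -18728196811097/3969745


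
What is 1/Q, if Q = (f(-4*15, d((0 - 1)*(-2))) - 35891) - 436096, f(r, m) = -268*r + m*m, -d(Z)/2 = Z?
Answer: -1/455891 ≈ -2.1935e-6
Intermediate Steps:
d(Z) = -2*Z
f(r, m) = m² - 268*r (f(r, m) = -268*r + m² = m² - 268*r)
Q = -455891 (Q = (((-2*(0 - 1)*(-2))² - (-1072)*15) - 35891) - 436096 = (((-(-2)*(-2))² - 268*(-60)) - 35891) - 436096 = (((-2*2)² + 16080) - 35891) - 436096 = (((-4)² + 16080) - 35891) - 436096 = ((16 + 16080) - 35891) - 436096 = (16096 - 35891) - 436096 = -19795 - 436096 = -455891)
1/Q = 1/(-455891) = -1/455891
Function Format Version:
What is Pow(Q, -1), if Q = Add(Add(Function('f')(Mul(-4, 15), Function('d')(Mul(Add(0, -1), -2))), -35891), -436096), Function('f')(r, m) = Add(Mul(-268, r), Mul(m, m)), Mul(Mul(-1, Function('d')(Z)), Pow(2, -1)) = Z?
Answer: Rational(-1, 455891) ≈ -2.1935e-6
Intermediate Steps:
Function('d')(Z) = Mul(-2, Z)
Function('f')(r, m) = Add(Pow(m, 2), Mul(-268, r)) (Function('f')(r, m) = Add(Mul(-268, r), Pow(m, 2)) = Add(Pow(m, 2), Mul(-268, r)))
Q = -455891 (Q = Add(Add(Add(Pow(Mul(-2, Mul(Add(0, -1), -2)), 2), Mul(-268, Mul(-4, 15))), -35891), -436096) = Add(Add(Add(Pow(Mul(-2, Mul(-1, -2)), 2), Mul(-268, -60)), -35891), -436096) = Add(Add(Add(Pow(Mul(-2, 2), 2), 16080), -35891), -436096) = Add(Add(Add(Pow(-4, 2), 16080), -35891), -436096) = Add(Add(Add(16, 16080), -35891), -436096) = Add(Add(16096, -35891), -436096) = Add(-19795, -436096) = -455891)
Pow(Q, -1) = Pow(-455891, -1) = Rational(-1, 455891)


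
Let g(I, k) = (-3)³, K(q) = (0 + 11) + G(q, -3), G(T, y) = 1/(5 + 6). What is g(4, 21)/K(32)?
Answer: -297/122 ≈ -2.4344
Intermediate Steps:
G(T, y) = 1/11
K(q) = 122/11 (K(q) = (0 + 11) + 1/11 = 11 + 1/11 = 122/11)
g(I, k) = -27
g(4, 21)/K(32) = -27/122/11 = -27*11/122 = -297/122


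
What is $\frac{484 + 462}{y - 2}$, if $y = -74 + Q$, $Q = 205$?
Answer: $\frac{22}{3} \approx 7.3333$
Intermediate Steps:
$y = 131$ ($y = -74 + 205 = 131$)
$\frac{484 + 462}{y - 2} = \frac{484 + 462}{131 - 2} = \frac{946}{129} = 946 \cdot \frac{1}{129} = \frac{22}{3}$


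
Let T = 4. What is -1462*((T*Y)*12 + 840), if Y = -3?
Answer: -1017552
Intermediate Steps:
-1462*((T*Y)*12 + 840) = -1462*((4*(-3))*12 + 840) = -1462*(-12*12 + 840) = -1462*(-144 + 840) = -1462*696 = -1017552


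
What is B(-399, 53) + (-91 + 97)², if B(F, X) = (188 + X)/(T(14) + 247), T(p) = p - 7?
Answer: 9385/254 ≈ 36.949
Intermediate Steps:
T(p) = -7 + p
B(F, X) = 94/127 + X/254 (B(F, X) = (188 + X)/((-7 + 14) + 247) = (188 + X)/(7 + 247) = (188 + X)/254 = (188 + X)*(1/254) = 94/127 + X/254)
B(-399, 53) + (-91 + 97)² = (94/127 + (1/254)*53) + (-91 + 97)² = (94/127 + 53/254) + 6² = 241/254 + 36 = 9385/254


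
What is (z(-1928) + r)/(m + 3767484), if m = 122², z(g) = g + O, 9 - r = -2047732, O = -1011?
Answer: 1022401/1891184 ≈ 0.54061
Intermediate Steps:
r = 2047741 (r = 9 - 1*(-2047732) = 9 + 2047732 = 2047741)
z(g) = -1011 + g (z(g) = g - 1011 = -1011 + g)
m = 14884
(z(-1928) + r)/(m + 3767484) = ((-1011 - 1928) + 2047741)/(14884 + 3767484) = (-2939 + 2047741)/3782368 = 2044802*(1/3782368) = 1022401/1891184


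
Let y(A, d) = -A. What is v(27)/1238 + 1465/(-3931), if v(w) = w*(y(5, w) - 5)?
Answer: -1437520/2433289 ≈ -0.59077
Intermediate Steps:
v(w) = -10*w (v(w) = w*(-1*5 - 5) = w*(-5 - 5) = w*(-10) = -10*w)
v(27)/1238 + 1465/(-3931) = -10*27/1238 + 1465/(-3931) = -270*1/1238 + 1465*(-1/3931) = -135/619 - 1465/3931 = -1437520/2433289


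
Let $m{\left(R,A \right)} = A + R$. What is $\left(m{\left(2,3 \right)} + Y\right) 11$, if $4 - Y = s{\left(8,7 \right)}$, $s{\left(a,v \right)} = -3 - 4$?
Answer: $176$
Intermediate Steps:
$s{\left(a,v \right)} = -7$ ($s{\left(a,v \right)} = -3 - 4 = -7$)
$Y = 11$ ($Y = 4 - -7 = 4 + 7 = 11$)
$\left(m{\left(2,3 \right)} + Y\right) 11 = \left(\left(3 + 2\right) + 11\right) 11 = \left(5 + 11\right) 11 = 16 \cdot 11 = 176$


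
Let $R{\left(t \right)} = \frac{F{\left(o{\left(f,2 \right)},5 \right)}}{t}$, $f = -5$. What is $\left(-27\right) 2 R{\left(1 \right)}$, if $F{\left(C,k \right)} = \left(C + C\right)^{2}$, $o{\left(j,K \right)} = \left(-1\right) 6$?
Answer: $-7776$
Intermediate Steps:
$o{\left(j,K \right)} = -6$
$F{\left(C,k \right)} = 4 C^{2}$ ($F{\left(C,k \right)} = \left(2 C\right)^{2} = 4 C^{2}$)
$R{\left(t \right)} = \frac{144}{t}$ ($R{\left(t \right)} = \frac{4 \left(-6\right)^{2}}{t} = \frac{4 \cdot 36}{t} = \frac{144}{t}$)
$\left(-27\right) 2 R{\left(1 \right)} = \left(-27\right) 2 \cdot \frac{144}{1} = - 54 \cdot 144 \cdot 1 = \left(-54\right) 144 = -7776$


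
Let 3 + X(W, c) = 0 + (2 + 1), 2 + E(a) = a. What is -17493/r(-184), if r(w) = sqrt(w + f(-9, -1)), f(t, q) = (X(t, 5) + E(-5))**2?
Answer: 5831*I*sqrt(15)/15 ≈ 1505.6*I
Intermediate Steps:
E(a) = -2 + a
X(W, c) = 0 (X(W, c) = -3 + (0 + (2 + 1)) = -3 + (0 + 3) = -3 + 3 = 0)
f(t, q) = 49 (f(t, q) = (0 + (-2 - 5))**2 = (0 - 7)**2 = (-7)**2 = 49)
r(w) = sqrt(49 + w) (r(w) = sqrt(w + 49) = sqrt(49 + w))
-17493/r(-184) = -17493/sqrt(49 - 184) = -17493*(-I*sqrt(15)/45) = -(-5831)*I*sqrt(15)/15 = 5831*I*sqrt(15)/15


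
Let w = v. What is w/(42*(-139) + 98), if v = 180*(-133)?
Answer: 171/41 ≈ 4.1707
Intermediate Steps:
v = -23940
w = -23940
w/(42*(-139) + 98) = -23940/(42*(-139) + 98) = -23940/(-5838 + 98) = -23940/(-5740) = -23940*(-1/5740) = 171/41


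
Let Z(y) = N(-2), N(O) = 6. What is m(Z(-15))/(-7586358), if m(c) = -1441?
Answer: 1441/7586358 ≈ 0.00018995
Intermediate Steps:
Z(y) = 6
m(Z(-15))/(-7586358) = -1441/(-7586358) = -1441*(-1/7586358) = 1441/7586358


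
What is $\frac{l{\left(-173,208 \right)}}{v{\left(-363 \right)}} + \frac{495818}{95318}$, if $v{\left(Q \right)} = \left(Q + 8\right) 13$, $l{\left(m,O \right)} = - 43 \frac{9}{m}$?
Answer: $\frac{197910862022}{38050707305} \approx 5.2012$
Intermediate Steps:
$l{\left(m,O \right)} = - \frac{387}{m}$
$v{\left(Q \right)} = 104 + 13 Q$ ($v{\left(Q \right)} = \left(8 + Q\right) 13 = 104 + 13 Q$)
$\frac{l{\left(-173,208 \right)}}{v{\left(-363 \right)}} + \frac{495818}{95318} = \frac{\left(-387\right) \frac{1}{-173}}{104 + 13 \left(-363\right)} + \frac{495818}{95318} = \frac{\left(-387\right) \left(- \frac{1}{173}\right)}{104 - 4719} + 495818 \cdot \frac{1}{95318} = \frac{387}{173 \left(-4615\right)} + \frac{247909}{47659} = \frac{387}{173} \left(- \frac{1}{4615}\right) + \frac{247909}{47659} = - \frac{387}{798395} + \frac{247909}{47659} = \frac{197910862022}{38050707305}$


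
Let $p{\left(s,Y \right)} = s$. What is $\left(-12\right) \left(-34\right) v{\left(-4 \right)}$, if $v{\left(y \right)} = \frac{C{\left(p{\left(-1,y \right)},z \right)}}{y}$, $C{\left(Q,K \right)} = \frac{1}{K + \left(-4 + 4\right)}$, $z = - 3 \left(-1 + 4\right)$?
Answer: $\frac{34}{3} \approx 11.333$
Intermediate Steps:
$z = -9$ ($z = \left(-3\right) 3 = -9$)
$C{\left(Q,K \right)} = \frac{1}{K}$ ($C{\left(Q,K \right)} = \frac{1}{K + 0} = \frac{1}{K}$)
$v{\left(y \right)} = - \frac{1}{9 y}$ ($v{\left(y \right)} = \frac{1}{\left(-9\right) y} = - \frac{1}{9 y}$)
$\left(-12\right) \left(-34\right) v{\left(-4 \right)} = \left(-12\right) \left(-34\right) \left(- \frac{1}{9 \left(-4\right)}\right) = 408 \left(\left(- \frac{1}{9}\right) \left(- \frac{1}{4}\right)\right) = 408 \cdot \frac{1}{36} = \frac{34}{3}$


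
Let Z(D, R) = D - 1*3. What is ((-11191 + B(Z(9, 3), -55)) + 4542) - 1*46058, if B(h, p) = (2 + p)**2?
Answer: -49898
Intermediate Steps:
Z(D, R) = -3 + D (Z(D, R) = D - 3 = -3 + D)
((-11191 + B(Z(9, 3), -55)) + 4542) - 1*46058 = ((-11191 + (2 - 55)**2) + 4542) - 1*46058 = ((-11191 + (-53)**2) + 4542) - 46058 = ((-11191 + 2809) + 4542) - 46058 = (-8382 + 4542) - 46058 = -3840 - 46058 = -49898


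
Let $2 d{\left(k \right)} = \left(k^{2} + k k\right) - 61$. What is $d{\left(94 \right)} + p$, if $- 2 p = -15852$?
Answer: $\frac{33463}{2} \approx 16732.0$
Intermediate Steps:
$d{\left(k \right)} = - \frac{61}{2} + k^{2}$ ($d{\left(k \right)} = \frac{\left(k^{2} + k k\right) - 61}{2} = \frac{\left(k^{2} + k^{2}\right) - 61}{2} = \frac{2 k^{2} - 61}{2} = \frac{-61 + 2 k^{2}}{2} = - \frac{61}{2} + k^{2}$)
$p = 7926$ ($p = \left(- \frac{1}{2}\right) \left(-15852\right) = 7926$)
$d{\left(94 \right)} + p = \left(- \frac{61}{2} + 94^{2}\right) + 7926 = \left(- \frac{61}{2} + 8836\right) + 7926 = \frac{17611}{2} + 7926 = \frac{33463}{2}$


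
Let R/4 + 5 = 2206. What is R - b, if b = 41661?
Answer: -32857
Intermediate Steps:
R = 8804 (R = -20 + 4*2206 = -20 + 8824 = 8804)
R - b = 8804 - 1*41661 = 8804 - 41661 = -32857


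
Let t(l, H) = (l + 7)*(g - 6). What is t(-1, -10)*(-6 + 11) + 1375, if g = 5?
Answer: 1345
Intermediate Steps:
t(l, H) = -7 - l (t(l, H) = (l + 7)*(5 - 6) = (7 + l)*(-1) = -7 - l)
t(-1, -10)*(-6 + 11) + 1375 = (-7 - 1*(-1))*(-6 + 11) + 1375 = (-7 + 1)*5 + 1375 = -6*5 + 1375 = -30 + 1375 = 1345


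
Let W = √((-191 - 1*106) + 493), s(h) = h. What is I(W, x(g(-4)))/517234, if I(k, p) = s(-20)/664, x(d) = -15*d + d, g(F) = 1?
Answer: -5/85860844 ≈ -5.8234e-8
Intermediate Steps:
W = 14 (W = √((-191 - 106) + 493) = √(-297 + 493) = √196 = 14)
x(d) = -14*d
I(k, p) = -5/166 (I(k, p) = -20/664 = -20*1/664 = -5/166)
I(W, x(g(-4)))/517234 = -5/166/517234 = -5/166*1/517234 = -5/85860844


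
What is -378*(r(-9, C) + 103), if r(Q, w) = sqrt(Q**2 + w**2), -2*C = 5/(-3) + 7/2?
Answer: -38934 - 63*sqrt(11785)/2 ≈ -42354.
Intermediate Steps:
C = -11/12 (C = -(5/(-3) + 7/2)/2 = -(5*(-1/3) + 7*(1/2))/2 = -(-5/3 + 7/2)/2 = -1/2*11/6 = -11/12 ≈ -0.91667)
-378*(r(-9, C) + 103) = -378*(sqrt((-9)**2 + (-11/12)**2) + 103) = -378*(sqrt(81 + 121/144) + 103) = -378*(sqrt(11785/144) + 103) = -378*(sqrt(11785)/12 + 103) = -378*(103 + sqrt(11785)/12) = -38934 - 63*sqrt(11785)/2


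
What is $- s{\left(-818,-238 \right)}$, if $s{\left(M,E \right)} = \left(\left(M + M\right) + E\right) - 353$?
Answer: $2227$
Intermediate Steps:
$s{\left(M,E \right)} = -353 + E + 2 M$ ($s{\left(M,E \right)} = \left(2 M + E\right) - 353 = \left(E + 2 M\right) - 353 = -353 + E + 2 M$)
$- s{\left(-818,-238 \right)} = - (-353 - 238 + 2 \left(-818\right)) = - (-353 - 238 - 1636) = \left(-1\right) \left(-2227\right) = 2227$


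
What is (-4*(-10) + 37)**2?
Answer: 5929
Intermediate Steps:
(-4*(-10) + 37)**2 = (40 + 37)**2 = 77**2 = 5929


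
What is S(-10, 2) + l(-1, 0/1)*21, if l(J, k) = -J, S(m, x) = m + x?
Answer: 13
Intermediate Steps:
S(-10, 2) + l(-1, 0/1)*21 = (-10 + 2) - 1*(-1)*21 = -8 + 1*21 = -8 + 21 = 13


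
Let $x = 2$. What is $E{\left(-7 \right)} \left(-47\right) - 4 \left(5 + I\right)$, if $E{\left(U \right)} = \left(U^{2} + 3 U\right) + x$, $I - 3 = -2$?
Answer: $-1434$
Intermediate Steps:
$I = 1$ ($I = 3 - 2 = 1$)
$E{\left(U \right)} = 2 + U^{2} + 3 U$ ($E{\left(U \right)} = \left(U^{2} + 3 U\right) + 2 = 2 + U^{2} + 3 U$)
$E{\left(-7 \right)} \left(-47\right) - 4 \left(5 + I\right) = \left(2 + \left(-7\right)^{2} + 3 \left(-7\right)\right) \left(-47\right) - 4 \left(5 + 1\right) = \left(2 + 49 - 21\right) \left(-47\right) - 24 = 30 \left(-47\right) - 24 = -1410 - 24 = -1434$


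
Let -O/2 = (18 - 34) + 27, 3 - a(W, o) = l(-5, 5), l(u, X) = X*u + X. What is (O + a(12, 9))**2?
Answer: 1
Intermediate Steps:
l(u, X) = X + X*u
a(W, o) = 23 (a(W, o) = 3 - 5*(1 - 5) = 3 - 5*(-4) = 3 - 1*(-20) = 3 + 20 = 23)
O = -22 (O = -2*((18 - 34) + 27) = -2*(-16 + 27) = -2*11 = -22)
(O + a(12, 9))**2 = (-22 + 23)**2 = 1**2 = 1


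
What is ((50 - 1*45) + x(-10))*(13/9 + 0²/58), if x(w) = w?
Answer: -65/9 ≈ -7.2222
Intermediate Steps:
((50 - 1*45) + x(-10))*(13/9 + 0²/58) = ((50 - 1*45) - 10)*(13/9 + 0²/58) = ((50 - 45) - 10)*(13*(⅑) + 0*(1/58)) = (5 - 10)*(13/9 + 0) = -5*13/9 = -65/9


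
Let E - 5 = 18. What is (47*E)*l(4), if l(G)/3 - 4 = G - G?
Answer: 12972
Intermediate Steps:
E = 23 (E = 5 + 18 = 23)
l(G) = 12 (l(G) = 12 + 3*(G - G) = 12 + 3*0 = 12 + 0 = 12)
(47*E)*l(4) = (47*23)*12 = 1081*12 = 12972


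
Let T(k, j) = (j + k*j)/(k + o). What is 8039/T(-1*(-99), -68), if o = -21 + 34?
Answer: -56273/425 ≈ -132.41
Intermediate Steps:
o = 13
T(k, j) = (j + j*k)/(13 + k) (T(k, j) = (j + k*j)/(k + 13) = (j + j*k)/(13 + k))
8039/T(-1*(-99), -68) = 8039/((-68*(1 - 1*(-99))/(13 - 1*(-99)))) = 8039/((-68*(1 + 99)/(13 + 99))) = 8039/((-68*100/112)) = 8039/((-68*1/112*100)) = 8039/(-425/7) = 8039*(-7/425) = -56273/425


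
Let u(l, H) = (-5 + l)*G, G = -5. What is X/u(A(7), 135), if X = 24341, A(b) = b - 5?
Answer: 24341/15 ≈ 1622.7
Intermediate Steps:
A(b) = -5 + b
u(l, H) = 25 - 5*l (u(l, H) = (-5 + l)*(-5) = 25 - 5*l)
X/u(A(7), 135) = 24341/(25 - 5*(-5 + 7)) = 24341/(25 - 5*2) = 24341/(25 - 10) = 24341/15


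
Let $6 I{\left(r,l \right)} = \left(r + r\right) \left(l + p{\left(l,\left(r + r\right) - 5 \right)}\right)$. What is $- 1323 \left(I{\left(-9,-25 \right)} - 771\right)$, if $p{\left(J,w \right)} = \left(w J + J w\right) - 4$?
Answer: $5469282$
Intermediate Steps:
$p{\left(J,w \right)} = -4 + 2 J w$ ($p{\left(J,w \right)} = \left(J w + J w\right) - 4 = 2 J w - 4 = -4 + 2 J w$)
$I{\left(r,l \right)} = \frac{r \left(-4 + l + 2 l \left(-5 + 2 r\right)\right)}{3}$ ($I{\left(r,l \right)} = \frac{\left(r + r\right) \left(l + \left(-4 + 2 l \left(\left(r + r\right) - 5\right)\right)\right)}{6} = \frac{2 r \left(l + \left(-4 + 2 l \left(2 r - 5\right)\right)\right)}{6} = \frac{2 r \left(l + \left(-4 + 2 l \left(-5 + 2 r\right)\right)\right)}{6} = \frac{2 r \left(-4 + l + 2 l \left(-5 + 2 r\right)\right)}{6} = \frac{r \left(-4 + l + 2 l \left(-5 + 2 r\right)\right)}{3}$)
$- 1323 \left(I{\left(-9,-25 \right)} - 771\right) = - 1323 \left(\frac{1}{3} \left(-9\right) \left(-4 - -225 + 4 \left(-25\right) \left(-9\right)\right) - 771\right) = - 1323 \left(\frac{1}{3} \left(-9\right) \left(-4 + 225 + 900\right) - 771\right) = - 1323 \left(\frac{1}{3} \left(-9\right) 1121 - 771\right) = - 1323 \left(-3363 - 771\right) = \left(-1323\right) \left(-4134\right) = 5469282$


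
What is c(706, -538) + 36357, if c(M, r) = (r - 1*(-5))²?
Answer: 320446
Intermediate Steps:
c(M, r) = (5 + r)² (c(M, r) = (r + 5)² = (5 + r)²)
c(706, -538) + 36357 = (5 - 538)² + 36357 = (-533)² + 36357 = 284089 + 36357 = 320446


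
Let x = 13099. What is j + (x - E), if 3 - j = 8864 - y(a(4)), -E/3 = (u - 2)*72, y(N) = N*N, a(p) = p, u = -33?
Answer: -3306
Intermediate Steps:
y(N) = N²
E = 7560 (E = -3*(-33 - 2)*72 = -(-105)*72 = -3*(-2520) = 7560)
j = -8845 (j = 3 - (8864 - 1*4²) = 3 - (8864 - 1*16) = 3 - (8864 - 16) = 3 - 1*8848 = 3 - 8848 = -8845)
j + (x - E) = -8845 + (13099 - 1*7560) = -8845 + (13099 - 7560) = -8845 + 5539 = -3306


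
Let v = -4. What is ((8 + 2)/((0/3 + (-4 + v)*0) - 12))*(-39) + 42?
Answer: 149/2 ≈ 74.500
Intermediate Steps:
((8 + 2)/((0/3 + (-4 + v)*0) - 12))*(-39) + 42 = ((8 + 2)/((0/3 + (-4 - 4)*0) - 12))*(-39) + 42 = (10/((0*(⅓) - 8*0) - 12))*(-39) + 42 = (10/((0 + 0) - 12))*(-39) + 42 = (10/(0 - 12))*(-39) + 42 = (10/(-12))*(-39) + 42 = (10*(-1/12))*(-39) + 42 = -⅚*(-39) + 42 = 65/2 + 42 = 149/2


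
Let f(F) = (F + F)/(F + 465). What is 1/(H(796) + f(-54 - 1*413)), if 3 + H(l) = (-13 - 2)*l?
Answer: -1/11476 ≈ -8.7138e-5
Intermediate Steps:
f(F) = 2*F/(465 + F) (f(F) = (2*F)/(465 + F) = 2*F/(465 + F))
H(l) = -3 - 15*l (H(l) = -3 + (-13 - 2)*l = -3 - 15*l)
1/(H(796) + f(-54 - 1*413)) = 1/((-3 - 15*796) + 2*(-54 - 1*413)/(465 + (-54 - 1*413))) = 1/((-3 - 11940) + 2*(-54 - 413)/(465 + (-54 - 413))) = 1/(-11943 + 2*(-467)/(465 - 467)) = 1/(-11943 + 2*(-467)/(-2)) = 1/(-11943 + 2*(-467)*(-½)) = 1/(-11943 + 467) = 1/(-11476) = -1/11476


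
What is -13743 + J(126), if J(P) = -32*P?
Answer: -17775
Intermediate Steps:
-13743 + J(126) = -13743 - 32*126 = -13743 - 4032 = -17775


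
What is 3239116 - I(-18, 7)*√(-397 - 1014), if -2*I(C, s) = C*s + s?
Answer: 3239116 - 119*I*√1411/2 ≈ 3.2391e+6 - 2235.0*I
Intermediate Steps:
I(C, s) = -s/2 - C*s/2 (I(C, s) = -(C*s + s)/2 = -(s + C*s)/2 = -s/2 - C*s/2)
3239116 - I(-18, 7)*√(-397 - 1014) = 3239116 - (-½*7*(1 - 18))*√(-397 - 1014) = 3239116 - (-½*7*(-17))*√(-1411) = 3239116 - 119*I*√1411/2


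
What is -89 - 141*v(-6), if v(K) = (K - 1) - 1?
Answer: 1039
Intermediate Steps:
v(K) = -2 + K (v(K) = (-1 + K) - 1 = -2 + K)
-89 - 141*v(-6) = -89 - 141*(-2 - 6) = -89 - 141*(-8) = -89 + 1128 = 1039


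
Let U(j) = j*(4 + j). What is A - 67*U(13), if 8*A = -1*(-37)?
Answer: -118419/8 ≈ -14802.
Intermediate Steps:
A = 37/8 (A = (-1*(-37))/8 = (1/8)*37 = 37/8 ≈ 4.6250)
A - 67*U(13) = 37/8 - 871*(4 + 13) = 37/8 - 871*17 = 37/8 - 67*221 = 37/8 - 14807 = -118419/8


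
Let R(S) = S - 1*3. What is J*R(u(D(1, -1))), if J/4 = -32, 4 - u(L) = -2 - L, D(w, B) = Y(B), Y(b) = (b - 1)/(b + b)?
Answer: -512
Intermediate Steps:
Y(b) = (-1 + b)/(2*b) (Y(b) = (-1 + b)/((2*b)) = (-1 + b)*(1/(2*b)) = (-1 + b)/(2*b))
D(w, B) = (-1 + B)/(2*B)
u(L) = 6 + L (u(L) = 4 - (-2 - L) = 4 + (2 + L) = 6 + L)
J = -128 (J = 4*(-32) = -128)
R(S) = -3 + S (R(S) = S - 3 = -3 + S)
J*R(u(D(1, -1))) = -128*(-3 + (6 + (1/2)*(-1 - 1)/(-1))) = -128*(-3 + (6 + (1/2)*(-1)*(-2))) = -128*(-3 + (6 + 1)) = -128*(-3 + 7) = -128*4 = -512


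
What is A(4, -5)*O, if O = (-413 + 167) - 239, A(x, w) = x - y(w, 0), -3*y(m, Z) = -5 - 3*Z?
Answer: -3395/3 ≈ -1131.7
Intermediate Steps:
y(m, Z) = 5/3 + Z (y(m, Z) = -(-5 - 3*Z)/3 = 5/3 + Z)
A(x, w) = -5/3 + x (A(x, w) = x - (5/3 + 0) = x - 1*5/3 = x - 5/3 = -5/3 + x)
O = -485 (O = -246 - 239 = -485)
A(4, -5)*O = (-5/3 + 4)*(-485) = (7/3)*(-485) = -3395/3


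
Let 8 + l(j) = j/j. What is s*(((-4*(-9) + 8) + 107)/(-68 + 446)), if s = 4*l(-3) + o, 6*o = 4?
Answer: -6191/567 ≈ -10.919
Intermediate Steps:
o = 2/3 (o = (1/6)*4 = 2/3 ≈ 0.66667)
l(j) = -7 (l(j) = -8 + j/j = -8 + 1 = -7)
s = -82/3 (s = 4*(-7) + 2/3 = -28 + 2/3 = -82/3 ≈ -27.333)
s*(((-4*(-9) + 8) + 107)/(-68 + 446)) = -82*((-4*(-9) + 8) + 107)/(3*(-68 + 446)) = -82*((36 + 8) + 107)/(3*378) = -82*(44 + 107)/(3*378) = -12382/(3*378) = -82/3*151/378 = -6191/567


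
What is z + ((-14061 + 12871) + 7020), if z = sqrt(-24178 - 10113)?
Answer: 5830 + I*sqrt(34291) ≈ 5830.0 + 185.18*I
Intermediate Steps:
z = I*sqrt(34291) (z = sqrt(-34291) = I*sqrt(34291) ≈ 185.18*I)
z + ((-14061 + 12871) + 7020) = I*sqrt(34291) + ((-14061 + 12871) + 7020) = I*sqrt(34291) + (-1190 + 7020) = I*sqrt(34291) + 5830 = 5830 + I*sqrt(34291)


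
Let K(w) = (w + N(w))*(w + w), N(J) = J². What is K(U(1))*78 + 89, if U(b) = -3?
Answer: -2719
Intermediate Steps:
K(w) = 2*w*(w + w²) (K(w) = (w + w²)*(w + w) = (w + w²)*(2*w) = 2*w*(w + w²))
K(U(1))*78 + 89 = (2*(-3)²*(1 - 3))*78 + 89 = (2*9*(-2))*78 + 89 = -36*78 + 89 = -2808 + 89 = -2719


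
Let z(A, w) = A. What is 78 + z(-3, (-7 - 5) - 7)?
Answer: 75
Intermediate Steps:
78 + z(-3, (-7 - 5) - 7) = 78 - 3 = 75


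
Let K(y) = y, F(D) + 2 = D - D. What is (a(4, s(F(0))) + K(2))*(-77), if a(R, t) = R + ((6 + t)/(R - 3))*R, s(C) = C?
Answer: -1694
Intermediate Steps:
F(D) = -2 (F(D) = -2 + (D - D) = -2 + 0 = -2)
a(R, t) = R + R*(6 + t)/(-3 + R) (a(R, t) = R + ((6 + t)/(-3 + R))*R = R + R*(6 + t)/(-3 + R))
(a(4, s(F(0))) + K(2))*(-77) = (4*(3 + 4 - 2)/(-3 + 4) + 2)*(-77) = (4*5/1 + 2)*(-77) = (4*1*5 + 2)*(-77) = (20 + 2)*(-77) = 22*(-77) = -1694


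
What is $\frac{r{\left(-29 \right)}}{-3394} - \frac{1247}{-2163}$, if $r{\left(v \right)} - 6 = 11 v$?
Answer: $\frac{4909337}{7341222} \approx 0.66874$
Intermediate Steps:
$r{\left(v \right)} = 6 + 11 v$
$\frac{r{\left(-29 \right)}}{-3394} - \frac{1247}{-2163} = \frac{6 + 11 \left(-29\right)}{-3394} - \frac{1247}{-2163} = \left(6 - 319\right) \left(- \frac{1}{3394}\right) - - \frac{1247}{2163} = \left(-313\right) \left(- \frac{1}{3394}\right) + \frac{1247}{2163} = \frac{313}{3394} + \frac{1247}{2163} = \frac{4909337}{7341222}$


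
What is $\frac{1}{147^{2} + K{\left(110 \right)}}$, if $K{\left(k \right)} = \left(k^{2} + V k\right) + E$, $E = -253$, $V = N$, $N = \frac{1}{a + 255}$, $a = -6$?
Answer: $\frac{249}{8330654} \approx 2.989 \cdot 10^{-5}$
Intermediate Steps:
$N = \frac{1}{249}$ ($N = \frac{1}{-6 + 255} = \frac{1}{249} \approx 0.0040161$)
$V = \frac{1}{249} \approx 0.0040161$
$K{\left(k \right)} = -253 + k^{2} + \frac{k}{249}$ ($K{\left(k \right)} = \left(k^{2} + \frac{k}{249}\right) - 253 = -253 + k^{2} + \frac{k}{249}$)
$\frac{1}{147^{2} + K{\left(110 \right)}} = \frac{1}{147^{2} + \left(-253 + 110^{2} + \frac{1}{249} \cdot 110\right)} = \frac{1}{21609 + \left(-253 + 12100 + \frac{110}{249}\right)} = \frac{1}{21609 + \frac{2950013}{249}} = \frac{1}{\frac{8330654}{249}} = \frac{249}{8330654}$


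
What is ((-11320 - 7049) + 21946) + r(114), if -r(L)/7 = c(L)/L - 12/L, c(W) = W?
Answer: 67844/19 ≈ 3570.7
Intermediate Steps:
r(L) = -7 + 84/L (r(L) = -7*(L/L - 12/L) = -7*(1 - 12/L) = -7 + 84/L)
((-11320 - 7049) + 21946) + r(114) = ((-11320 - 7049) + 21946) + (-7 + 84/114) = (-18369 + 21946) + (-7 + 84*(1/114)) = 3577 + (-7 + 14/19) = 3577 - 119/19 = 67844/19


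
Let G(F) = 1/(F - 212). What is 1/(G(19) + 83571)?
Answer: 193/16129202 ≈ 1.1966e-5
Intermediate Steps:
G(F) = 1/(-212 + F)
1/(G(19) + 83571) = 1/(1/(-212 + 19) + 83571) = 1/(1/(-193) + 83571) = 1/(-1/193 + 83571) = 1/(16129202/193) = 193/16129202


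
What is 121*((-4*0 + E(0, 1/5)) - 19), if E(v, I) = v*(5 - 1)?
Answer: -2299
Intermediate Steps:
E(v, I) = 4*v (E(v, I) = v*4 = 4*v)
121*((-4*0 + E(0, 1/5)) - 19) = 121*((-4*0 + 4*0) - 19) = 121*((0 + 0) - 19) = 121*(0 - 19) = 121*(-19) = -2299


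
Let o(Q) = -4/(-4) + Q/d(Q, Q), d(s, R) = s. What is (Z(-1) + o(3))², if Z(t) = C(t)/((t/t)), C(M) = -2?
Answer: 0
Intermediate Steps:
o(Q) = 2 (o(Q) = -4/(-4) + Q/Q = -4*(-¼) + 1 = 1 + 1 = 2)
Z(t) = -2 (Z(t) = -2/(t/t) = -2/1 = -2*1 = -2)
(Z(-1) + o(3))² = (-2 + 2)² = 0² = 0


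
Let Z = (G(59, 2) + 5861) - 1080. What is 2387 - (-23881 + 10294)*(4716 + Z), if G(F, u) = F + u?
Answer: 129866933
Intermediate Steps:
Z = 4842 (Z = ((59 + 2) + 5861) - 1080 = (61 + 5861) - 1080 = 5922 - 1080 = 4842)
2387 - (-23881 + 10294)*(4716 + Z) = 2387 - (-23881 + 10294)*(4716 + 4842) = 2387 - (-13587)*9558 = 2387 - 1*(-129864546) = 2387 + 129864546 = 129866933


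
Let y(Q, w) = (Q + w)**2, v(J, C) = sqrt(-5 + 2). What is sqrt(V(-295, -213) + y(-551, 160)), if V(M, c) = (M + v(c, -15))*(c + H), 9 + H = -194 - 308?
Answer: sqrt(366461 - 724*I*sqrt(3)) ≈ 605.36 - 1.036*I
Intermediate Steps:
v(J, C) = I*sqrt(3) (v(J, C) = sqrt(-3) = I*sqrt(3))
H = -511 (H = -9 + (-194 - 308) = -9 - 502 = -511)
V(M, c) = (-511 + c)*(M + I*sqrt(3)) (V(M, c) = (M + I*sqrt(3))*(c - 511) = (M + I*sqrt(3))*(-511 + c) = (-511 + c)*(M + I*sqrt(3)))
sqrt(V(-295, -213) + y(-551, 160)) = sqrt((-511*(-295) - 295*(-213) - 511*I*sqrt(3) + I*(-213)*sqrt(3)) + (-551 + 160)**2) = sqrt((150745 + 62835 - 511*I*sqrt(3) - 213*I*sqrt(3)) + (-391)**2) = sqrt((213580 - 724*I*sqrt(3)) + 152881) = sqrt(366461 - 724*I*sqrt(3))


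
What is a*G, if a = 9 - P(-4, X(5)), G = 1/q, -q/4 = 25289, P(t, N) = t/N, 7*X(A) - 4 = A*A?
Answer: -289/2933524 ≈ -9.8516e-5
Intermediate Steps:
X(A) = 4/7 + A**2/7 (X(A) = 4/7 + (A*A)/7 = 4/7 + A**2/7)
q = -101156 (q = -4*25289 = -101156)
G = -1/101156 (G = 1/(-101156) = -1/101156 ≈ -9.8857e-6)
a = 289/29 (a = 9 - (-4)/(4/7 + (1/7)*5**2) = 9 - (-4)/(4/7 + (1/7)*25) = 9 - (-4)/(4/7 + 25/7) = 9 - (-4)/29/7 = 9 - (-4)*7/29 = 9 - 1*(-28/29) = 9 + 28/29 = 289/29 ≈ 9.9655)
a*G = (289/29)*(-1/101156) = -289/2933524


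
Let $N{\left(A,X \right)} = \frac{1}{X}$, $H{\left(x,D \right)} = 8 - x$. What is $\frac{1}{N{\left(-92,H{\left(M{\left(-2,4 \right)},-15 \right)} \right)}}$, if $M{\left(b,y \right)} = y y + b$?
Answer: $-6$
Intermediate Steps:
$M{\left(b,y \right)} = b + y^{2}$ ($M{\left(b,y \right)} = y^{2} + b = b + y^{2}$)
$\frac{1}{N{\left(-92,H{\left(M{\left(-2,4 \right)},-15 \right)} \right)}} = \frac{1}{\frac{1}{8 - \left(-2 + 4^{2}\right)}} = \frac{1}{\frac{1}{8 - \left(-2 + 16\right)}} = \frac{1}{\frac{1}{8 - 14}} = \frac{1}{\frac{1}{-6}} = \frac{1}{- \frac{1}{6}} = -6$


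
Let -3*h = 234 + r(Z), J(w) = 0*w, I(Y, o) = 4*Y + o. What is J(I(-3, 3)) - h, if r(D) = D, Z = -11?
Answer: 223/3 ≈ 74.333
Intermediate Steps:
I(Y, o) = o + 4*Y
J(w) = 0
h = -223/3 (h = -(234 - 11)/3 = -⅓*223 = -223/3 ≈ -74.333)
J(I(-3, 3)) - h = 0 - 1*(-223/3) = 0 + 223/3 = 223/3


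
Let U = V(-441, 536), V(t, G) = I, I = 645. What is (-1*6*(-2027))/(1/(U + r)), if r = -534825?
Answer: -6496697160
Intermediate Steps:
V(t, G) = 645
U = 645
(-1*6*(-2027))/(1/(U + r)) = (-1*6*(-2027))/(1/(645 - 534825)) = (-6*(-2027))/(1/(-534180)) = 12162/(-1/534180) = 12162*(-534180) = -6496697160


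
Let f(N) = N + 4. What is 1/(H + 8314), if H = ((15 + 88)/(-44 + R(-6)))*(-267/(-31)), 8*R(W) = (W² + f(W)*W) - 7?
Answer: 9641/79935266 ≈ 0.00012061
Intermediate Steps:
f(N) = 4 + N
R(W) = -7/8 + W²/8 + W*(4 + W)/8 (R(W) = ((W² + (4 + W)*W) - 7)/8 = ((W² + W*(4 + W)) - 7)/8 = (-7 + W² + W*(4 + W))/8 = -7/8 + W²/8 + W*(4 + W)/8)
H = -220008/9641 (H = ((15 + 88)/(-44 + (-7/8 + (⅛)*(-6)² + (⅛)*(-6)*(4 - 6))))*(-267/(-31)) = (103/(-44 + (-7/8 + (⅛)*36 + (⅛)*(-6)*(-2))))*(-267*(-1/31)) = (103/(-44 + (-7/8 + 9/2 + 3/2)))*(267/31) = (103/(-44 + 41/8))*(267/31) = (103/(-311/8))*(267/31) = (103*(-8/311))*(267/31) = -824/311*267/31 = -220008/9641 ≈ -22.820)
1/(H + 8314) = 1/(-220008/9641 + 8314) = 1/(79935266/9641) = 9641/79935266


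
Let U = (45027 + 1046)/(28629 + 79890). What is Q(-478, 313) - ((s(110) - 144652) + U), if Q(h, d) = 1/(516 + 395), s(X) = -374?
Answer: 14337345822050/98860809 ≈ 1.4503e+5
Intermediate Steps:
U = 46073/108519 ≈ 0.42456
Q(h, d) = 1/911
Q(-478, 313) - ((s(110) - 144652) + U) = 1/911 - ((-374 - 144652) + 46073/108519) = 1/911 - (-145026 + 46073/108519) = 1/911 - 1*(-15738030421/108519) = 1/911 + 15738030421/108519 = 14337345822050/98860809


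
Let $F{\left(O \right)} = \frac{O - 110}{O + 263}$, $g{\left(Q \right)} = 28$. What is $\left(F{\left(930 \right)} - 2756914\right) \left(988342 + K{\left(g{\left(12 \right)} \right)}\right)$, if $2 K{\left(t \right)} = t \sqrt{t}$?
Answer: $- \frac{3250654448189044}{1193} - \frac{92091932296 \sqrt{7}}{1193} \approx -2.725 \cdot 10^{12}$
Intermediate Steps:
$K{\left(t \right)} = \frac{t^{\frac{3}{2}}}{2}$ ($K{\left(t \right)} = \frac{t \sqrt{t}}{2} = \frac{t^{\frac{3}{2}}}{2}$)
$F{\left(O \right)} = \frac{-110 + O}{263 + O}$
$\left(F{\left(930 \right)} - 2756914\right) \left(988342 + K{\left(g{\left(12 \right)} \right)}\right) = \left(\frac{-110 + 930}{263 + 930} - 2756914\right) \left(988342 + \frac{28^{\frac{3}{2}}}{2}\right) = \left(\frac{1}{1193} \cdot 820 - 2756914\right) \left(988342 + \frac{56 \sqrt{7}}{2}\right) = \left(\frac{1}{1193} \cdot 820 - 2756914\right) \left(988342 + 28 \sqrt{7}\right) = \left(\frac{820}{1193} - 2756914\right) \left(988342 + 28 \sqrt{7}\right) = - \frac{3288997582 \left(988342 + 28 \sqrt{7}\right)}{1193} = - \frac{3250654448189044}{1193} - \frac{92091932296 \sqrt{7}}{1193}$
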